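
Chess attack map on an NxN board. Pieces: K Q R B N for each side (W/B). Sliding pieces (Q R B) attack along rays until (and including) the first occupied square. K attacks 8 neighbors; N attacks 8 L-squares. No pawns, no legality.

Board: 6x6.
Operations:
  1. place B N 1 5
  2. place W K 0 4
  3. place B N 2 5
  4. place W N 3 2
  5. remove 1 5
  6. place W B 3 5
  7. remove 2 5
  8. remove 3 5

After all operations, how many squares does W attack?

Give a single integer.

Answer: 12

Derivation:
Op 1: place BN@(1,5)
Op 2: place WK@(0,4)
Op 3: place BN@(2,5)
Op 4: place WN@(3,2)
Op 5: remove (1,5)
Op 6: place WB@(3,5)
Op 7: remove (2,5)
Op 8: remove (3,5)
Per-piece attacks for W:
  WK@(0,4): attacks (0,5) (0,3) (1,4) (1,5) (1,3)
  WN@(3,2): attacks (4,4) (5,3) (2,4) (1,3) (4,0) (5,1) (2,0) (1,1)
Union (12 distinct): (0,3) (0,5) (1,1) (1,3) (1,4) (1,5) (2,0) (2,4) (4,0) (4,4) (5,1) (5,3)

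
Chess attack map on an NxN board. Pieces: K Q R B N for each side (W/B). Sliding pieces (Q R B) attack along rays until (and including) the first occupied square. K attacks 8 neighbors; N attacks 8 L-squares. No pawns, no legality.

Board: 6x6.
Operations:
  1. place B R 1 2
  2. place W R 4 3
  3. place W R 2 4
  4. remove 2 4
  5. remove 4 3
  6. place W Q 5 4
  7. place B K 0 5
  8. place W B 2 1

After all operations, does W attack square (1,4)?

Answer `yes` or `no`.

Answer: yes

Derivation:
Op 1: place BR@(1,2)
Op 2: place WR@(4,3)
Op 3: place WR@(2,4)
Op 4: remove (2,4)
Op 5: remove (4,3)
Op 6: place WQ@(5,4)
Op 7: place BK@(0,5)
Op 8: place WB@(2,1)
Per-piece attacks for W:
  WB@(2,1): attacks (3,2) (4,3) (5,4) (3,0) (1,2) (1,0) [ray(1,1) blocked at (5,4); ray(-1,1) blocked at (1,2)]
  WQ@(5,4): attacks (5,5) (5,3) (5,2) (5,1) (5,0) (4,4) (3,4) (2,4) (1,4) (0,4) (4,5) (4,3) (3,2) (2,1) [ray(-1,-1) blocked at (2,1)]
W attacks (1,4): yes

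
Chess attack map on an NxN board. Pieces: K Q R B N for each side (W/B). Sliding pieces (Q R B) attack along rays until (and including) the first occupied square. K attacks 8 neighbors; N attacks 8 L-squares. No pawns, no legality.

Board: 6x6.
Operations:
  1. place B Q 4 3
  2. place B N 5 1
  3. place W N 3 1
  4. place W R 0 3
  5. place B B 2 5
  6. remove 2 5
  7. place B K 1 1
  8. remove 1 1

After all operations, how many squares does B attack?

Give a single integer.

Op 1: place BQ@(4,3)
Op 2: place BN@(5,1)
Op 3: place WN@(3,1)
Op 4: place WR@(0,3)
Op 5: place BB@(2,5)
Op 6: remove (2,5)
Op 7: place BK@(1,1)
Op 8: remove (1,1)
Per-piece attacks for B:
  BQ@(4,3): attacks (4,4) (4,5) (4,2) (4,1) (4,0) (5,3) (3,3) (2,3) (1,3) (0,3) (5,4) (5,2) (3,4) (2,5) (3,2) (2,1) (1,0) [ray(-1,0) blocked at (0,3)]
  BN@(5,1): attacks (4,3) (3,2) (3,0)
Union (19 distinct): (0,3) (1,0) (1,3) (2,1) (2,3) (2,5) (3,0) (3,2) (3,3) (3,4) (4,0) (4,1) (4,2) (4,3) (4,4) (4,5) (5,2) (5,3) (5,4)

Answer: 19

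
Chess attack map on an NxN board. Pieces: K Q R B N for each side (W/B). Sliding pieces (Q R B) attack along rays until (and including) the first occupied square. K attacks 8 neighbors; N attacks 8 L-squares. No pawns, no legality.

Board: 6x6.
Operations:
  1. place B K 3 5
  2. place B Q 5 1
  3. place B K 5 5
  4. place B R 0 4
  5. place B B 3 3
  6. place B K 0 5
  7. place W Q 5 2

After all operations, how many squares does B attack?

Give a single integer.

Op 1: place BK@(3,5)
Op 2: place BQ@(5,1)
Op 3: place BK@(5,5)
Op 4: place BR@(0,4)
Op 5: place BB@(3,3)
Op 6: place BK@(0,5)
Op 7: place WQ@(5,2)
Per-piece attacks for B:
  BR@(0,4): attacks (0,5) (0,3) (0,2) (0,1) (0,0) (1,4) (2,4) (3,4) (4,4) (5,4) [ray(0,1) blocked at (0,5)]
  BK@(0,5): attacks (0,4) (1,5) (1,4)
  BB@(3,3): attacks (4,4) (5,5) (4,2) (5,1) (2,4) (1,5) (2,2) (1,1) (0,0) [ray(1,1) blocked at (5,5); ray(1,-1) blocked at (5,1)]
  BK@(3,5): attacks (3,4) (4,5) (2,5) (4,4) (2,4)
  BQ@(5,1): attacks (5,2) (5,0) (4,1) (3,1) (2,1) (1,1) (0,1) (4,2) (3,3) (4,0) [ray(0,1) blocked at (5,2); ray(-1,1) blocked at (3,3)]
  BK@(5,5): attacks (5,4) (4,5) (4,4)
Union (26 distinct): (0,0) (0,1) (0,2) (0,3) (0,4) (0,5) (1,1) (1,4) (1,5) (2,1) (2,2) (2,4) (2,5) (3,1) (3,3) (3,4) (4,0) (4,1) (4,2) (4,4) (4,5) (5,0) (5,1) (5,2) (5,4) (5,5)

Answer: 26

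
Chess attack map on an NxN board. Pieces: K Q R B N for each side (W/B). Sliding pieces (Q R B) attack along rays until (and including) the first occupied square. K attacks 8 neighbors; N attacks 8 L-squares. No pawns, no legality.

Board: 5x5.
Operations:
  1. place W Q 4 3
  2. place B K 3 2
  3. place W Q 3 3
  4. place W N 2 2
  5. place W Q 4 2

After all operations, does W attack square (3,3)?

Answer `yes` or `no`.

Answer: yes

Derivation:
Op 1: place WQ@(4,3)
Op 2: place BK@(3,2)
Op 3: place WQ@(3,3)
Op 4: place WN@(2,2)
Op 5: place WQ@(4,2)
Per-piece attacks for W:
  WN@(2,2): attacks (3,4) (4,3) (1,4) (0,3) (3,0) (4,1) (1,0) (0,1)
  WQ@(3,3): attacks (3,4) (3,2) (4,3) (2,3) (1,3) (0,3) (4,4) (4,2) (2,4) (2,2) [ray(0,-1) blocked at (3,2); ray(1,0) blocked at (4,3); ray(1,-1) blocked at (4,2); ray(-1,-1) blocked at (2,2)]
  WQ@(4,2): attacks (4,3) (4,1) (4,0) (3,2) (3,3) (3,1) (2,0) [ray(0,1) blocked at (4,3); ray(-1,0) blocked at (3,2); ray(-1,1) blocked at (3,3)]
  WQ@(4,3): attacks (4,4) (4,2) (3,3) (3,4) (3,2) [ray(0,-1) blocked at (4,2); ray(-1,0) blocked at (3,3); ray(-1,-1) blocked at (3,2)]
W attacks (3,3): yes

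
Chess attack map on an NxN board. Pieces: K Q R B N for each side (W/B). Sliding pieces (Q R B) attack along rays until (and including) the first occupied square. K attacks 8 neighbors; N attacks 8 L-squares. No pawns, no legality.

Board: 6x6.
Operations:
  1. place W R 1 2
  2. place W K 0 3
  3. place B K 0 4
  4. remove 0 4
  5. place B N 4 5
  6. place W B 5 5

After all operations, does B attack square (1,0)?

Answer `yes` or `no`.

Op 1: place WR@(1,2)
Op 2: place WK@(0,3)
Op 3: place BK@(0,4)
Op 4: remove (0,4)
Op 5: place BN@(4,5)
Op 6: place WB@(5,5)
Per-piece attacks for B:
  BN@(4,5): attacks (5,3) (3,3) (2,4)
B attacks (1,0): no

Answer: no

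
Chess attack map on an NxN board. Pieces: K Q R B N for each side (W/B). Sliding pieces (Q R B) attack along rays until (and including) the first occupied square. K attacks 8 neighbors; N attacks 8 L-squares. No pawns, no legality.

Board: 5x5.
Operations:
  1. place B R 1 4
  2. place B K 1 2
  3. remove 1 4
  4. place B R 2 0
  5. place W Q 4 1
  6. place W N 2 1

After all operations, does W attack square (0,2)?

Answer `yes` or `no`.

Op 1: place BR@(1,4)
Op 2: place BK@(1,2)
Op 3: remove (1,4)
Op 4: place BR@(2,0)
Op 5: place WQ@(4,1)
Op 6: place WN@(2,1)
Per-piece attacks for W:
  WN@(2,1): attacks (3,3) (4,2) (1,3) (0,2) (4,0) (0,0)
  WQ@(4,1): attacks (4,2) (4,3) (4,4) (4,0) (3,1) (2,1) (3,2) (2,3) (1,4) (3,0) [ray(-1,0) blocked at (2,1)]
W attacks (0,2): yes

Answer: yes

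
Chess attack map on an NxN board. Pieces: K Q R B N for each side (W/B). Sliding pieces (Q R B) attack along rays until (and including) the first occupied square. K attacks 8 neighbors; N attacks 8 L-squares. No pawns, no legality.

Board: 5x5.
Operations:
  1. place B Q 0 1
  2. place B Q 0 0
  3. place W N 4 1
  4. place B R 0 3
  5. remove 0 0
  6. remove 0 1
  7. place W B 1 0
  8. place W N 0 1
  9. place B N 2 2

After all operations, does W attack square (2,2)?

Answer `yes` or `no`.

Op 1: place BQ@(0,1)
Op 2: place BQ@(0,0)
Op 3: place WN@(4,1)
Op 4: place BR@(0,3)
Op 5: remove (0,0)
Op 6: remove (0,1)
Op 7: place WB@(1,0)
Op 8: place WN@(0,1)
Op 9: place BN@(2,2)
Per-piece attacks for W:
  WN@(0,1): attacks (1,3) (2,2) (2,0)
  WB@(1,0): attacks (2,1) (3,2) (4,3) (0,1) [ray(-1,1) blocked at (0,1)]
  WN@(4,1): attacks (3,3) (2,2) (2,0)
W attacks (2,2): yes

Answer: yes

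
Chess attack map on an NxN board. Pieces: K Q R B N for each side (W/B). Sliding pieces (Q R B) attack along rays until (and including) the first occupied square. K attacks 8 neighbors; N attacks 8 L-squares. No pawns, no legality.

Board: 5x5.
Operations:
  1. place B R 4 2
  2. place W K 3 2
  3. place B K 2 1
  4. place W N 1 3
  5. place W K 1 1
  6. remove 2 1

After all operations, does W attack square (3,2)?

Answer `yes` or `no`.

Answer: yes

Derivation:
Op 1: place BR@(4,2)
Op 2: place WK@(3,2)
Op 3: place BK@(2,1)
Op 4: place WN@(1,3)
Op 5: place WK@(1,1)
Op 6: remove (2,1)
Per-piece attacks for W:
  WK@(1,1): attacks (1,2) (1,0) (2,1) (0,1) (2,2) (2,0) (0,2) (0,0)
  WN@(1,3): attacks (3,4) (2,1) (3,2) (0,1)
  WK@(3,2): attacks (3,3) (3,1) (4,2) (2,2) (4,3) (4,1) (2,3) (2,1)
W attacks (3,2): yes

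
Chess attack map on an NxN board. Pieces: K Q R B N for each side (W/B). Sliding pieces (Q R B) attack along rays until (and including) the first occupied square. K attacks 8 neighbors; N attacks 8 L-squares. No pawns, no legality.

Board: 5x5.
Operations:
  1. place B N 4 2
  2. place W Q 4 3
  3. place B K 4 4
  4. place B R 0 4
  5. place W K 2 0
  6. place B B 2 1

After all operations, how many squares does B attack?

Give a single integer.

Op 1: place BN@(4,2)
Op 2: place WQ@(4,3)
Op 3: place BK@(4,4)
Op 4: place BR@(0,4)
Op 5: place WK@(2,0)
Op 6: place BB@(2,1)
Per-piece attacks for B:
  BR@(0,4): attacks (0,3) (0,2) (0,1) (0,0) (1,4) (2,4) (3,4) (4,4) [ray(1,0) blocked at (4,4)]
  BB@(2,1): attacks (3,2) (4,3) (3,0) (1,2) (0,3) (1,0) [ray(1,1) blocked at (4,3)]
  BN@(4,2): attacks (3,4) (2,3) (3,0) (2,1)
  BK@(4,4): attacks (4,3) (3,4) (3,3)
Union (16 distinct): (0,0) (0,1) (0,2) (0,3) (1,0) (1,2) (1,4) (2,1) (2,3) (2,4) (3,0) (3,2) (3,3) (3,4) (4,3) (4,4)

Answer: 16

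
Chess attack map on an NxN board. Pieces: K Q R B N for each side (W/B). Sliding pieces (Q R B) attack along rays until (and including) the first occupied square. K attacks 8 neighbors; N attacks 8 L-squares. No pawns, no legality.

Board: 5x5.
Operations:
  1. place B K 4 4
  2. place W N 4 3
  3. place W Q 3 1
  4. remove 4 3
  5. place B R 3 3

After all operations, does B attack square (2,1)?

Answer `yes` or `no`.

Op 1: place BK@(4,4)
Op 2: place WN@(4,3)
Op 3: place WQ@(3,1)
Op 4: remove (4,3)
Op 5: place BR@(3,3)
Per-piece attacks for B:
  BR@(3,3): attacks (3,4) (3,2) (3,1) (4,3) (2,3) (1,3) (0,3) [ray(0,-1) blocked at (3,1)]
  BK@(4,4): attacks (4,3) (3,4) (3,3)
B attacks (2,1): no

Answer: no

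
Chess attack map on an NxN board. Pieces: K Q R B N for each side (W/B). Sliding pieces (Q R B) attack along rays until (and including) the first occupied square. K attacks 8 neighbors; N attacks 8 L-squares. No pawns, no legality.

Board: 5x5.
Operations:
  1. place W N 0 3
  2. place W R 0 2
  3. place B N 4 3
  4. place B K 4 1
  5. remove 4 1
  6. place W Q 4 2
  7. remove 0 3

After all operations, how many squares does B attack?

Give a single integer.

Answer: 3

Derivation:
Op 1: place WN@(0,3)
Op 2: place WR@(0,2)
Op 3: place BN@(4,3)
Op 4: place BK@(4,1)
Op 5: remove (4,1)
Op 6: place WQ@(4,2)
Op 7: remove (0,3)
Per-piece attacks for B:
  BN@(4,3): attacks (2,4) (3,1) (2,2)
Union (3 distinct): (2,2) (2,4) (3,1)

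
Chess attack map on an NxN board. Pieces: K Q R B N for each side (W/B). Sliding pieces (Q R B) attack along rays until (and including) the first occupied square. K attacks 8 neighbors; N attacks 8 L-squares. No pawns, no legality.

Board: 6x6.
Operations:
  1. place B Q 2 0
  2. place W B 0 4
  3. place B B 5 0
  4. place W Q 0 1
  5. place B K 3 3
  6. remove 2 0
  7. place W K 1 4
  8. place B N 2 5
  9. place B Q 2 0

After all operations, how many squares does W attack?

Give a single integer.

Answer: 21

Derivation:
Op 1: place BQ@(2,0)
Op 2: place WB@(0,4)
Op 3: place BB@(5,0)
Op 4: place WQ@(0,1)
Op 5: place BK@(3,3)
Op 6: remove (2,0)
Op 7: place WK@(1,4)
Op 8: place BN@(2,5)
Op 9: place BQ@(2,0)
Per-piece attacks for W:
  WQ@(0,1): attacks (0,2) (0,3) (0,4) (0,0) (1,1) (2,1) (3,1) (4,1) (5,1) (1,2) (2,3) (3,4) (4,5) (1,0) [ray(0,1) blocked at (0,4)]
  WB@(0,4): attacks (1,5) (1,3) (2,2) (3,1) (4,0)
  WK@(1,4): attacks (1,5) (1,3) (2,4) (0,4) (2,5) (2,3) (0,5) (0,3)
Union (21 distinct): (0,0) (0,2) (0,3) (0,4) (0,5) (1,0) (1,1) (1,2) (1,3) (1,5) (2,1) (2,2) (2,3) (2,4) (2,5) (3,1) (3,4) (4,0) (4,1) (4,5) (5,1)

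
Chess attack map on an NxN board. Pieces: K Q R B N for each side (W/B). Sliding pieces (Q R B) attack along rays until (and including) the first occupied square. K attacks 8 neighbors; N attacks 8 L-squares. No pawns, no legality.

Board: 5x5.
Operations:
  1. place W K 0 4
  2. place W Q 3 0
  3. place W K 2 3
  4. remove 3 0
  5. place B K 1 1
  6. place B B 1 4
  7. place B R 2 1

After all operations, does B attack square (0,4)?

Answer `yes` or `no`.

Answer: no

Derivation:
Op 1: place WK@(0,4)
Op 2: place WQ@(3,0)
Op 3: place WK@(2,3)
Op 4: remove (3,0)
Op 5: place BK@(1,1)
Op 6: place BB@(1,4)
Op 7: place BR@(2,1)
Per-piece attacks for B:
  BK@(1,1): attacks (1,2) (1,0) (2,1) (0,1) (2,2) (2,0) (0,2) (0,0)
  BB@(1,4): attacks (2,3) (0,3) [ray(1,-1) blocked at (2,3)]
  BR@(2,1): attacks (2,2) (2,3) (2,0) (3,1) (4,1) (1,1) [ray(0,1) blocked at (2,3); ray(-1,0) blocked at (1,1)]
B attacks (0,4): no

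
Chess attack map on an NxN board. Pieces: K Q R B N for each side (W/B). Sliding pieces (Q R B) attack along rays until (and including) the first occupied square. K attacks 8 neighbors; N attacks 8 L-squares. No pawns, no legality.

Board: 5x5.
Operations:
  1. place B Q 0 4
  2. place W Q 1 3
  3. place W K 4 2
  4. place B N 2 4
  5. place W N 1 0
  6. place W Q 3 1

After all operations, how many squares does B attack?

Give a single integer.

Answer: 10

Derivation:
Op 1: place BQ@(0,4)
Op 2: place WQ@(1,3)
Op 3: place WK@(4,2)
Op 4: place BN@(2,4)
Op 5: place WN@(1,0)
Op 6: place WQ@(3,1)
Per-piece attacks for B:
  BQ@(0,4): attacks (0,3) (0,2) (0,1) (0,0) (1,4) (2,4) (1,3) [ray(1,0) blocked at (2,4); ray(1,-1) blocked at (1,3)]
  BN@(2,4): attacks (3,2) (4,3) (1,2) (0,3)
Union (10 distinct): (0,0) (0,1) (0,2) (0,3) (1,2) (1,3) (1,4) (2,4) (3,2) (4,3)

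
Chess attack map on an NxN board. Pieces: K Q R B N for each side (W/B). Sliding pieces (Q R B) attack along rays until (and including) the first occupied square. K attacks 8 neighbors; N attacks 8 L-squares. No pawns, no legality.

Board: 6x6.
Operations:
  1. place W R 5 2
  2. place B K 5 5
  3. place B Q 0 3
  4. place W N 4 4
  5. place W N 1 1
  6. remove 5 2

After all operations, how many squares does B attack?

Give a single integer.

Answer: 18

Derivation:
Op 1: place WR@(5,2)
Op 2: place BK@(5,5)
Op 3: place BQ@(0,3)
Op 4: place WN@(4,4)
Op 5: place WN@(1,1)
Op 6: remove (5,2)
Per-piece attacks for B:
  BQ@(0,3): attacks (0,4) (0,5) (0,2) (0,1) (0,0) (1,3) (2,3) (3,3) (4,3) (5,3) (1,4) (2,5) (1,2) (2,1) (3,0)
  BK@(5,5): attacks (5,4) (4,5) (4,4)
Union (18 distinct): (0,0) (0,1) (0,2) (0,4) (0,5) (1,2) (1,3) (1,4) (2,1) (2,3) (2,5) (3,0) (3,3) (4,3) (4,4) (4,5) (5,3) (5,4)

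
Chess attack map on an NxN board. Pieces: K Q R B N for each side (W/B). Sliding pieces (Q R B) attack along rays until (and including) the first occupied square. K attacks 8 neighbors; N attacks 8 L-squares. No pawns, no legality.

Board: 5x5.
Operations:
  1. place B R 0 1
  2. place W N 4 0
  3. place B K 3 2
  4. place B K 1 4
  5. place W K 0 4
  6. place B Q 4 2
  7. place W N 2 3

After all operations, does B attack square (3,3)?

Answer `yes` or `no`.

Answer: yes

Derivation:
Op 1: place BR@(0,1)
Op 2: place WN@(4,0)
Op 3: place BK@(3,2)
Op 4: place BK@(1,4)
Op 5: place WK@(0,4)
Op 6: place BQ@(4,2)
Op 7: place WN@(2,3)
Per-piece attacks for B:
  BR@(0,1): attacks (0,2) (0,3) (0,4) (0,0) (1,1) (2,1) (3,1) (4,1) [ray(0,1) blocked at (0,4)]
  BK@(1,4): attacks (1,3) (2,4) (0,4) (2,3) (0,3)
  BK@(3,2): attacks (3,3) (3,1) (4,2) (2,2) (4,3) (4,1) (2,3) (2,1)
  BQ@(4,2): attacks (4,3) (4,4) (4,1) (4,0) (3,2) (3,3) (2,4) (3,1) (2,0) [ray(0,-1) blocked at (4,0); ray(-1,0) blocked at (3,2)]
B attacks (3,3): yes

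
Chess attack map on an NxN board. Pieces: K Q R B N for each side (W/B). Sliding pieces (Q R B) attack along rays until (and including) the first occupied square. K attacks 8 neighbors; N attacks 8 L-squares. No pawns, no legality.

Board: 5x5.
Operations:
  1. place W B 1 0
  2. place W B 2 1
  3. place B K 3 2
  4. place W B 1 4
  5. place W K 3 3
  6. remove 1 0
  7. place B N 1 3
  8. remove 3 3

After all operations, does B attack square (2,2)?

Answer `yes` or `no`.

Answer: yes

Derivation:
Op 1: place WB@(1,0)
Op 2: place WB@(2,1)
Op 3: place BK@(3,2)
Op 4: place WB@(1,4)
Op 5: place WK@(3,3)
Op 6: remove (1,0)
Op 7: place BN@(1,3)
Op 8: remove (3,3)
Per-piece attacks for B:
  BN@(1,3): attacks (3,4) (2,1) (3,2) (0,1)
  BK@(3,2): attacks (3,3) (3,1) (4,2) (2,2) (4,3) (4,1) (2,3) (2,1)
B attacks (2,2): yes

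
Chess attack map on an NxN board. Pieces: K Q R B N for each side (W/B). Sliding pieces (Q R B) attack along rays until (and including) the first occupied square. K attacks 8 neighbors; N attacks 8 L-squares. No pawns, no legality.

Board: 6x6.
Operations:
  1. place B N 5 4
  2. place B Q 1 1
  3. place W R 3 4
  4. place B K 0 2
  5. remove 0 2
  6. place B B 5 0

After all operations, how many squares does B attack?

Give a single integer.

Answer: 22

Derivation:
Op 1: place BN@(5,4)
Op 2: place BQ@(1,1)
Op 3: place WR@(3,4)
Op 4: place BK@(0,2)
Op 5: remove (0,2)
Op 6: place BB@(5,0)
Per-piece attacks for B:
  BQ@(1,1): attacks (1,2) (1,3) (1,4) (1,5) (1,0) (2,1) (3,1) (4,1) (5,1) (0,1) (2,2) (3,3) (4,4) (5,5) (2,0) (0,2) (0,0)
  BB@(5,0): attacks (4,1) (3,2) (2,3) (1,4) (0,5)
  BN@(5,4): attacks (3,5) (4,2) (3,3)
Union (22 distinct): (0,0) (0,1) (0,2) (0,5) (1,0) (1,2) (1,3) (1,4) (1,5) (2,0) (2,1) (2,2) (2,3) (3,1) (3,2) (3,3) (3,5) (4,1) (4,2) (4,4) (5,1) (5,5)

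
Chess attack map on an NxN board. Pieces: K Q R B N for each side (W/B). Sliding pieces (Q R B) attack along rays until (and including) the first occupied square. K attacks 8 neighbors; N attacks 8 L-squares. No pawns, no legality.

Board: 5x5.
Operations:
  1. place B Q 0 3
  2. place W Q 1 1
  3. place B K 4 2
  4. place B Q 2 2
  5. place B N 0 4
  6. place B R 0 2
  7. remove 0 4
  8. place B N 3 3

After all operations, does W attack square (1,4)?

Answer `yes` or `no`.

Answer: yes

Derivation:
Op 1: place BQ@(0,3)
Op 2: place WQ@(1,1)
Op 3: place BK@(4,2)
Op 4: place BQ@(2,2)
Op 5: place BN@(0,4)
Op 6: place BR@(0,2)
Op 7: remove (0,4)
Op 8: place BN@(3,3)
Per-piece attacks for W:
  WQ@(1,1): attacks (1,2) (1,3) (1,4) (1,0) (2,1) (3,1) (4,1) (0,1) (2,2) (2,0) (0,2) (0,0) [ray(1,1) blocked at (2,2); ray(-1,1) blocked at (0,2)]
W attacks (1,4): yes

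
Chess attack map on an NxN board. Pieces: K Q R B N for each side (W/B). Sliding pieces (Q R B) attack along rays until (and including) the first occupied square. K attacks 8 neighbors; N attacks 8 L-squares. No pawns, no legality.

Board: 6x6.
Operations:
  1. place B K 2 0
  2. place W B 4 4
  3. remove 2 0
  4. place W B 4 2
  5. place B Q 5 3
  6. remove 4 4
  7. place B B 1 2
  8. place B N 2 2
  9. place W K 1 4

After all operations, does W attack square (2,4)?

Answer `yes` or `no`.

Answer: yes

Derivation:
Op 1: place BK@(2,0)
Op 2: place WB@(4,4)
Op 3: remove (2,0)
Op 4: place WB@(4,2)
Op 5: place BQ@(5,3)
Op 6: remove (4,4)
Op 7: place BB@(1,2)
Op 8: place BN@(2,2)
Op 9: place WK@(1,4)
Per-piece attacks for W:
  WK@(1,4): attacks (1,5) (1,3) (2,4) (0,4) (2,5) (2,3) (0,5) (0,3)
  WB@(4,2): attacks (5,3) (5,1) (3,3) (2,4) (1,5) (3,1) (2,0) [ray(1,1) blocked at (5,3)]
W attacks (2,4): yes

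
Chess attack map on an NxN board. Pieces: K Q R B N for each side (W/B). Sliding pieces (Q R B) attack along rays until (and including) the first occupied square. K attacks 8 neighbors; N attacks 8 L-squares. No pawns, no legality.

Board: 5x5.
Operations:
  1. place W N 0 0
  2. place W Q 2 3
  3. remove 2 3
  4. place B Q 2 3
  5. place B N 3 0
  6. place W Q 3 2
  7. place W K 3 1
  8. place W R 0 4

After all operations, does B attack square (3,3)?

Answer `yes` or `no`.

Answer: yes

Derivation:
Op 1: place WN@(0,0)
Op 2: place WQ@(2,3)
Op 3: remove (2,3)
Op 4: place BQ@(2,3)
Op 5: place BN@(3,0)
Op 6: place WQ@(3,2)
Op 7: place WK@(3,1)
Op 8: place WR@(0,4)
Per-piece attacks for B:
  BQ@(2,3): attacks (2,4) (2,2) (2,1) (2,0) (3,3) (4,3) (1,3) (0,3) (3,4) (3,2) (1,4) (1,2) (0,1) [ray(1,-1) blocked at (3,2)]
  BN@(3,0): attacks (4,2) (2,2) (1,1)
B attacks (3,3): yes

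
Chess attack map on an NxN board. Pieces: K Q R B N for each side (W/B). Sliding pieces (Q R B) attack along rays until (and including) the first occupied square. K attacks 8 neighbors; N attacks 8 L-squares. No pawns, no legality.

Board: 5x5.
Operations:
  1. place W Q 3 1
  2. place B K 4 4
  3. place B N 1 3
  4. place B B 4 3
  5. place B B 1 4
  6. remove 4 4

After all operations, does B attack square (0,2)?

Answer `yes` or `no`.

Answer: no

Derivation:
Op 1: place WQ@(3,1)
Op 2: place BK@(4,4)
Op 3: place BN@(1,3)
Op 4: place BB@(4,3)
Op 5: place BB@(1,4)
Op 6: remove (4,4)
Per-piece attacks for B:
  BN@(1,3): attacks (3,4) (2,1) (3,2) (0,1)
  BB@(1,4): attacks (2,3) (3,2) (4,1) (0,3)
  BB@(4,3): attacks (3,4) (3,2) (2,1) (1,0)
B attacks (0,2): no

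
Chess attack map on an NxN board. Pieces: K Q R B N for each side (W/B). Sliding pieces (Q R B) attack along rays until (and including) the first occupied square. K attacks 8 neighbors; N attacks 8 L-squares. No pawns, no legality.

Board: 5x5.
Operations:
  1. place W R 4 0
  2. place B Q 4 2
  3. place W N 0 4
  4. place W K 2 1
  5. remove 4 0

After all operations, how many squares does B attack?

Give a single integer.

Op 1: place WR@(4,0)
Op 2: place BQ@(4,2)
Op 3: place WN@(0,4)
Op 4: place WK@(2,1)
Op 5: remove (4,0)
Per-piece attacks for B:
  BQ@(4,2): attacks (4,3) (4,4) (4,1) (4,0) (3,2) (2,2) (1,2) (0,2) (3,3) (2,4) (3,1) (2,0)
Union (12 distinct): (0,2) (1,2) (2,0) (2,2) (2,4) (3,1) (3,2) (3,3) (4,0) (4,1) (4,3) (4,4)

Answer: 12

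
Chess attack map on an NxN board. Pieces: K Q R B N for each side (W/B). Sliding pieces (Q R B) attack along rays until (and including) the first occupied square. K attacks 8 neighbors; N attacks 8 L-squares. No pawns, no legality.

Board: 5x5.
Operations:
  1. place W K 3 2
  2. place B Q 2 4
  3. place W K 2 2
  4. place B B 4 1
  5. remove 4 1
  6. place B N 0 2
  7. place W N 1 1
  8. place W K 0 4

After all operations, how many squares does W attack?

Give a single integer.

Answer: 15

Derivation:
Op 1: place WK@(3,2)
Op 2: place BQ@(2,4)
Op 3: place WK@(2,2)
Op 4: place BB@(4,1)
Op 5: remove (4,1)
Op 6: place BN@(0,2)
Op 7: place WN@(1,1)
Op 8: place WK@(0,4)
Per-piece attacks for W:
  WK@(0,4): attacks (0,3) (1,4) (1,3)
  WN@(1,1): attacks (2,3) (3,2) (0,3) (3,0)
  WK@(2,2): attacks (2,3) (2,1) (3,2) (1,2) (3,3) (3,1) (1,3) (1,1)
  WK@(3,2): attacks (3,3) (3,1) (4,2) (2,2) (4,3) (4,1) (2,3) (2,1)
Union (15 distinct): (0,3) (1,1) (1,2) (1,3) (1,4) (2,1) (2,2) (2,3) (3,0) (3,1) (3,2) (3,3) (4,1) (4,2) (4,3)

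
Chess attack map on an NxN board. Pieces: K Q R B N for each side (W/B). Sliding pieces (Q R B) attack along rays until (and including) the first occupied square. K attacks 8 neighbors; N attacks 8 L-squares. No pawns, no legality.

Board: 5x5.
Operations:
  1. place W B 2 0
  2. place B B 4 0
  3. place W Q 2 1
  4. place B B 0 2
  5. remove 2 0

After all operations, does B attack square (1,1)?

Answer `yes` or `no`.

Answer: yes

Derivation:
Op 1: place WB@(2,0)
Op 2: place BB@(4,0)
Op 3: place WQ@(2,1)
Op 4: place BB@(0,2)
Op 5: remove (2,0)
Per-piece attacks for B:
  BB@(0,2): attacks (1,3) (2,4) (1,1) (2,0)
  BB@(4,0): attacks (3,1) (2,2) (1,3) (0,4)
B attacks (1,1): yes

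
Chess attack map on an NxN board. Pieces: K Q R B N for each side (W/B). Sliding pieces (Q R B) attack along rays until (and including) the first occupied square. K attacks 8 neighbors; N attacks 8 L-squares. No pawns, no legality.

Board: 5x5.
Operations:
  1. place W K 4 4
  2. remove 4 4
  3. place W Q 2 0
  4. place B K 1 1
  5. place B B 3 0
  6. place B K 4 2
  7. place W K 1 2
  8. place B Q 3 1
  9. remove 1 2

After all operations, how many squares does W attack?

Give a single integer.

Op 1: place WK@(4,4)
Op 2: remove (4,4)
Op 3: place WQ@(2,0)
Op 4: place BK@(1,1)
Op 5: place BB@(3,0)
Op 6: place BK@(4,2)
Op 7: place WK@(1,2)
Op 8: place BQ@(3,1)
Op 9: remove (1,2)
Per-piece attacks for W:
  WQ@(2,0): attacks (2,1) (2,2) (2,3) (2,4) (3,0) (1,0) (0,0) (3,1) (1,1) [ray(1,0) blocked at (3,0); ray(1,1) blocked at (3,1); ray(-1,1) blocked at (1,1)]
Union (9 distinct): (0,0) (1,0) (1,1) (2,1) (2,2) (2,3) (2,4) (3,0) (3,1)

Answer: 9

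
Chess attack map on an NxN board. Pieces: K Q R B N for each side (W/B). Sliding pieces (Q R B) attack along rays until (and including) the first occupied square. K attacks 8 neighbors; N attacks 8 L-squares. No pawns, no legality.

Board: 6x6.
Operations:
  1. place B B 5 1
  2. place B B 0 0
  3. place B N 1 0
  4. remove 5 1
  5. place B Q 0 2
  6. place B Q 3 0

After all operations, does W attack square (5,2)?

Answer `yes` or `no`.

Answer: no

Derivation:
Op 1: place BB@(5,1)
Op 2: place BB@(0,0)
Op 3: place BN@(1,0)
Op 4: remove (5,1)
Op 5: place BQ@(0,2)
Op 6: place BQ@(3,0)
Per-piece attacks for W:
W attacks (5,2): no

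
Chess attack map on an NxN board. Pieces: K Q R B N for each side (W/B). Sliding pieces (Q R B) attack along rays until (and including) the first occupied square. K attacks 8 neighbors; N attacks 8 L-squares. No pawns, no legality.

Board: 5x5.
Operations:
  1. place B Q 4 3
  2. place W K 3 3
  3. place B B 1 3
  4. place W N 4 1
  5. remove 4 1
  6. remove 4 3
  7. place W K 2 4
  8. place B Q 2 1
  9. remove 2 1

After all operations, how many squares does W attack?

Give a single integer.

Answer: 11

Derivation:
Op 1: place BQ@(4,3)
Op 2: place WK@(3,3)
Op 3: place BB@(1,3)
Op 4: place WN@(4,1)
Op 5: remove (4,1)
Op 6: remove (4,3)
Op 7: place WK@(2,4)
Op 8: place BQ@(2,1)
Op 9: remove (2,1)
Per-piece attacks for W:
  WK@(2,4): attacks (2,3) (3,4) (1,4) (3,3) (1,3)
  WK@(3,3): attacks (3,4) (3,2) (4,3) (2,3) (4,4) (4,2) (2,4) (2,2)
Union (11 distinct): (1,3) (1,4) (2,2) (2,3) (2,4) (3,2) (3,3) (3,4) (4,2) (4,3) (4,4)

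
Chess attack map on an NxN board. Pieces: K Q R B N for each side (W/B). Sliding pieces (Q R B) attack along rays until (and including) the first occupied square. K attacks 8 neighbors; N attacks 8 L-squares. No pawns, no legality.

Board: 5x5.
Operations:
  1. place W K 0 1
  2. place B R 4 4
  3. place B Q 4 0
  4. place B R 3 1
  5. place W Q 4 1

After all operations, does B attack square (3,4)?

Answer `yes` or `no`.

Op 1: place WK@(0,1)
Op 2: place BR@(4,4)
Op 3: place BQ@(4,0)
Op 4: place BR@(3,1)
Op 5: place WQ@(4,1)
Per-piece attacks for B:
  BR@(3,1): attacks (3,2) (3,3) (3,4) (3,0) (4,1) (2,1) (1,1) (0,1) [ray(1,0) blocked at (4,1); ray(-1,0) blocked at (0,1)]
  BQ@(4,0): attacks (4,1) (3,0) (2,0) (1,0) (0,0) (3,1) [ray(0,1) blocked at (4,1); ray(-1,1) blocked at (3,1)]
  BR@(4,4): attacks (4,3) (4,2) (4,1) (3,4) (2,4) (1,4) (0,4) [ray(0,-1) blocked at (4,1)]
B attacks (3,4): yes

Answer: yes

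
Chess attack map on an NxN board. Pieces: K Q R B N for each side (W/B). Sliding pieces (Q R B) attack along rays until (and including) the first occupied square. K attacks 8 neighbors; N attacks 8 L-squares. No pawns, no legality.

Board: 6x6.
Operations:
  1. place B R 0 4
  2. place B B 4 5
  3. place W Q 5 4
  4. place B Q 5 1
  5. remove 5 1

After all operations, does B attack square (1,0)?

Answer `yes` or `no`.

Answer: no

Derivation:
Op 1: place BR@(0,4)
Op 2: place BB@(4,5)
Op 3: place WQ@(5,4)
Op 4: place BQ@(5,1)
Op 5: remove (5,1)
Per-piece attacks for B:
  BR@(0,4): attacks (0,5) (0,3) (0,2) (0,1) (0,0) (1,4) (2,4) (3,4) (4,4) (5,4) [ray(1,0) blocked at (5,4)]
  BB@(4,5): attacks (5,4) (3,4) (2,3) (1,2) (0,1) [ray(1,-1) blocked at (5,4)]
B attacks (1,0): no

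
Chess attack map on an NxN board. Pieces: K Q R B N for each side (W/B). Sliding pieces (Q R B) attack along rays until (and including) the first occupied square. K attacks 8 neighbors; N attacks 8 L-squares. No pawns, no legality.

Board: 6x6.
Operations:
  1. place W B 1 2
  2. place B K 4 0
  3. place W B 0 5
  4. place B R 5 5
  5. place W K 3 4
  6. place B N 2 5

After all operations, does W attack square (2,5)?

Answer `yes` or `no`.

Op 1: place WB@(1,2)
Op 2: place BK@(4,0)
Op 3: place WB@(0,5)
Op 4: place BR@(5,5)
Op 5: place WK@(3,4)
Op 6: place BN@(2,5)
Per-piece attacks for W:
  WB@(0,5): attacks (1,4) (2,3) (3,2) (4,1) (5,0)
  WB@(1,2): attacks (2,3) (3,4) (2,1) (3,0) (0,3) (0,1) [ray(1,1) blocked at (3,4)]
  WK@(3,4): attacks (3,5) (3,3) (4,4) (2,4) (4,5) (4,3) (2,5) (2,3)
W attacks (2,5): yes

Answer: yes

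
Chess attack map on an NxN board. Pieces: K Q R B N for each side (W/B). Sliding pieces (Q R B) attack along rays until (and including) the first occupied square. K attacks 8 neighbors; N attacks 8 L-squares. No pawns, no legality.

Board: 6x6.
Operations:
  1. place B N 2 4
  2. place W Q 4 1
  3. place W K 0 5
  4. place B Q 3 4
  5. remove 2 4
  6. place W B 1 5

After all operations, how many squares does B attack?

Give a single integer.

Answer: 17

Derivation:
Op 1: place BN@(2,4)
Op 2: place WQ@(4,1)
Op 3: place WK@(0,5)
Op 4: place BQ@(3,4)
Op 5: remove (2,4)
Op 6: place WB@(1,5)
Per-piece attacks for B:
  BQ@(3,4): attacks (3,5) (3,3) (3,2) (3,1) (3,0) (4,4) (5,4) (2,4) (1,4) (0,4) (4,5) (4,3) (5,2) (2,5) (2,3) (1,2) (0,1)
Union (17 distinct): (0,1) (0,4) (1,2) (1,4) (2,3) (2,4) (2,5) (3,0) (3,1) (3,2) (3,3) (3,5) (4,3) (4,4) (4,5) (5,2) (5,4)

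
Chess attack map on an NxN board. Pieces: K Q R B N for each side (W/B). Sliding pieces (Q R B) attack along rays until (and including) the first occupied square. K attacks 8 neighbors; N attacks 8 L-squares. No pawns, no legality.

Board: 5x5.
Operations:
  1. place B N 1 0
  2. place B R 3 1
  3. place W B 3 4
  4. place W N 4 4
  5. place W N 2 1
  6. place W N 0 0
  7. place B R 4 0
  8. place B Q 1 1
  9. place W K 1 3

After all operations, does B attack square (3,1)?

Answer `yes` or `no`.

Op 1: place BN@(1,0)
Op 2: place BR@(3,1)
Op 3: place WB@(3,4)
Op 4: place WN@(4,4)
Op 5: place WN@(2,1)
Op 6: place WN@(0,0)
Op 7: place BR@(4,0)
Op 8: place BQ@(1,1)
Op 9: place WK@(1,3)
Per-piece attacks for B:
  BN@(1,0): attacks (2,2) (3,1) (0,2)
  BQ@(1,1): attacks (1,2) (1,3) (1,0) (2,1) (0,1) (2,2) (3,3) (4,4) (2,0) (0,2) (0,0) [ray(0,1) blocked at (1,3); ray(0,-1) blocked at (1,0); ray(1,0) blocked at (2,1); ray(1,1) blocked at (4,4); ray(-1,-1) blocked at (0,0)]
  BR@(3,1): attacks (3,2) (3,3) (3,4) (3,0) (4,1) (2,1) [ray(0,1) blocked at (3,4); ray(-1,0) blocked at (2,1)]
  BR@(4,0): attacks (4,1) (4,2) (4,3) (4,4) (3,0) (2,0) (1,0) [ray(0,1) blocked at (4,4); ray(-1,0) blocked at (1,0)]
B attacks (3,1): yes

Answer: yes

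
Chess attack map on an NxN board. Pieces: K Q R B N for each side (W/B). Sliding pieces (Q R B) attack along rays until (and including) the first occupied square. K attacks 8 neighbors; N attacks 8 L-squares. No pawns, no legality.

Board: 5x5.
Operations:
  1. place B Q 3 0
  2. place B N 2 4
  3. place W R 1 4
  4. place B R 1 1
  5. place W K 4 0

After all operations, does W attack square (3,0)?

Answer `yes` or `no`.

Answer: yes

Derivation:
Op 1: place BQ@(3,0)
Op 2: place BN@(2,4)
Op 3: place WR@(1,4)
Op 4: place BR@(1,1)
Op 5: place WK@(4,0)
Per-piece attacks for W:
  WR@(1,4): attacks (1,3) (1,2) (1,1) (2,4) (0,4) [ray(0,-1) blocked at (1,1); ray(1,0) blocked at (2,4)]
  WK@(4,0): attacks (4,1) (3,0) (3,1)
W attacks (3,0): yes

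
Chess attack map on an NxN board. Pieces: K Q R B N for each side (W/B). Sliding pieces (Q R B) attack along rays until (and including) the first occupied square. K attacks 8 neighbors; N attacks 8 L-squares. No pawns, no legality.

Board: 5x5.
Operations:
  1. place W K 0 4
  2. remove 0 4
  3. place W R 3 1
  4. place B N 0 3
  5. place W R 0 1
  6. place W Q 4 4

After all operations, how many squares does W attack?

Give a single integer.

Op 1: place WK@(0,4)
Op 2: remove (0,4)
Op 3: place WR@(3,1)
Op 4: place BN@(0,3)
Op 5: place WR@(0,1)
Op 6: place WQ@(4,4)
Per-piece attacks for W:
  WR@(0,1): attacks (0,2) (0,3) (0,0) (1,1) (2,1) (3,1) [ray(0,1) blocked at (0,3); ray(1,0) blocked at (3,1)]
  WR@(3,1): attacks (3,2) (3,3) (3,4) (3,0) (4,1) (2,1) (1,1) (0,1) [ray(-1,0) blocked at (0,1)]
  WQ@(4,4): attacks (4,3) (4,2) (4,1) (4,0) (3,4) (2,4) (1,4) (0,4) (3,3) (2,2) (1,1) (0,0)
Union (19 distinct): (0,0) (0,1) (0,2) (0,3) (0,4) (1,1) (1,4) (2,1) (2,2) (2,4) (3,0) (3,1) (3,2) (3,3) (3,4) (4,0) (4,1) (4,2) (4,3)

Answer: 19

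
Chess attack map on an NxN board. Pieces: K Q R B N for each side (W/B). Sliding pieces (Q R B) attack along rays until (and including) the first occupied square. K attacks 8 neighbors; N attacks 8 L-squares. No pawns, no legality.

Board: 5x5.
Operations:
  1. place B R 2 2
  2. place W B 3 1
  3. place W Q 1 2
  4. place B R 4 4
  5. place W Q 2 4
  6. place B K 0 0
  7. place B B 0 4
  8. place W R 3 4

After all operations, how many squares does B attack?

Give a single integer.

Op 1: place BR@(2,2)
Op 2: place WB@(3,1)
Op 3: place WQ@(1,2)
Op 4: place BR@(4,4)
Op 5: place WQ@(2,4)
Op 6: place BK@(0,0)
Op 7: place BB@(0,4)
Op 8: place WR@(3,4)
Per-piece attacks for B:
  BK@(0,0): attacks (0,1) (1,0) (1,1)
  BB@(0,4): attacks (1,3) (2,2) [ray(1,-1) blocked at (2,2)]
  BR@(2,2): attacks (2,3) (2,4) (2,1) (2,0) (3,2) (4,2) (1,2) [ray(0,1) blocked at (2,4); ray(-1,0) blocked at (1,2)]
  BR@(4,4): attacks (4,3) (4,2) (4,1) (4,0) (3,4) [ray(-1,0) blocked at (3,4)]
Union (16 distinct): (0,1) (1,0) (1,1) (1,2) (1,3) (2,0) (2,1) (2,2) (2,3) (2,4) (3,2) (3,4) (4,0) (4,1) (4,2) (4,3)

Answer: 16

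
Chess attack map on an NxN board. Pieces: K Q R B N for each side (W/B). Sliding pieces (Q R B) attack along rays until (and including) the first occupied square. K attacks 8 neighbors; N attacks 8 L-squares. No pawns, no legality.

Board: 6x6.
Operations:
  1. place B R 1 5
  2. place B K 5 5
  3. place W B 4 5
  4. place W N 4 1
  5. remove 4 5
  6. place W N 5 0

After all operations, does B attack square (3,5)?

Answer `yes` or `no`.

Answer: yes

Derivation:
Op 1: place BR@(1,5)
Op 2: place BK@(5,5)
Op 3: place WB@(4,5)
Op 4: place WN@(4,1)
Op 5: remove (4,5)
Op 6: place WN@(5,0)
Per-piece attacks for B:
  BR@(1,5): attacks (1,4) (1,3) (1,2) (1,1) (1,0) (2,5) (3,5) (4,5) (5,5) (0,5) [ray(1,0) blocked at (5,5)]
  BK@(5,5): attacks (5,4) (4,5) (4,4)
B attacks (3,5): yes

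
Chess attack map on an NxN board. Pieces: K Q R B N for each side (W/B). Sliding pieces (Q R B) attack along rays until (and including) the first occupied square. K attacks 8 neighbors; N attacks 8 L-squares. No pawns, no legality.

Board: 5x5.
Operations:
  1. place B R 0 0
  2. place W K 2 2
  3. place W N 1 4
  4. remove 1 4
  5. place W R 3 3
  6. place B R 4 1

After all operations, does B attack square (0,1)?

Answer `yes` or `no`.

Answer: yes

Derivation:
Op 1: place BR@(0,0)
Op 2: place WK@(2,2)
Op 3: place WN@(1,4)
Op 4: remove (1,4)
Op 5: place WR@(3,3)
Op 6: place BR@(4,1)
Per-piece attacks for B:
  BR@(0,0): attacks (0,1) (0,2) (0,3) (0,4) (1,0) (2,0) (3,0) (4,0)
  BR@(4,1): attacks (4,2) (4,3) (4,4) (4,0) (3,1) (2,1) (1,1) (0,1)
B attacks (0,1): yes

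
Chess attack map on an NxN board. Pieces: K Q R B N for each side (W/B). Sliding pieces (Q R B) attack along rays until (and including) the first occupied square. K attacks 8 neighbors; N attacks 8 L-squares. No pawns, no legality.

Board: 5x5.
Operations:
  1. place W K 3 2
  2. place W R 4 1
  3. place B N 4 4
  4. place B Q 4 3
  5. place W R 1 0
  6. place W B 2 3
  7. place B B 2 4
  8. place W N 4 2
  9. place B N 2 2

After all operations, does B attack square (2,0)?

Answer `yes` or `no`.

Answer: no

Derivation:
Op 1: place WK@(3,2)
Op 2: place WR@(4,1)
Op 3: place BN@(4,4)
Op 4: place BQ@(4,3)
Op 5: place WR@(1,0)
Op 6: place WB@(2,3)
Op 7: place BB@(2,4)
Op 8: place WN@(4,2)
Op 9: place BN@(2,2)
Per-piece attacks for B:
  BN@(2,2): attacks (3,4) (4,3) (1,4) (0,3) (3,0) (4,1) (1,0) (0,1)
  BB@(2,4): attacks (3,3) (4,2) (1,3) (0,2) [ray(1,-1) blocked at (4,2)]
  BQ@(4,3): attacks (4,4) (4,2) (3,3) (2,3) (3,4) (3,2) [ray(0,1) blocked at (4,4); ray(0,-1) blocked at (4,2); ray(-1,0) blocked at (2,3); ray(-1,-1) blocked at (3,2)]
  BN@(4,4): attacks (3,2) (2,3)
B attacks (2,0): no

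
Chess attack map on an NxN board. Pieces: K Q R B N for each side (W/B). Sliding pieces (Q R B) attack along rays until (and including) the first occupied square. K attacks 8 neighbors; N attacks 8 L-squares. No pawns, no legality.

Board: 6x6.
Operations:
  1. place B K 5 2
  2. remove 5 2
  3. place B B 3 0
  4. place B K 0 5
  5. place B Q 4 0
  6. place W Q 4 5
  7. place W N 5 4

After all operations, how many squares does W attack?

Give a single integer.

Answer: 16

Derivation:
Op 1: place BK@(5,2)
Op 2: remove (5,2)
Op 3: place BB@(3,0)
Op 4: place BK@(0,5)
Op 5: place BQ@(4,0)
Op 6: place WQ@(4,5)
Op 7: place WN@(5,4)
Per-piece attacks for W:
  WQ@(4,5): attacks (4,4) (4,3) (4,2) (4,1) (4,0) (5,5) (3,5) (2,5) (1,5) (0,5) (5,4) (3,4) (2,3) (1,2) (0,1) [ray(0,-1) blocked at (4,0); ray(-1,0) blocked at (0,5); ray(1,-1) blocked at (5,4)]
  WN@(5,4): attacks (3,5) (4,2) (3,3)
Union (16 distinct): (0,1) (0,5) (1,2) (1,5) (2,3) (2,5) (3,3) (3,4) (3,5) (4,0) (4,1) (4,2) (4,3) (4,4) (5,4) (5,5)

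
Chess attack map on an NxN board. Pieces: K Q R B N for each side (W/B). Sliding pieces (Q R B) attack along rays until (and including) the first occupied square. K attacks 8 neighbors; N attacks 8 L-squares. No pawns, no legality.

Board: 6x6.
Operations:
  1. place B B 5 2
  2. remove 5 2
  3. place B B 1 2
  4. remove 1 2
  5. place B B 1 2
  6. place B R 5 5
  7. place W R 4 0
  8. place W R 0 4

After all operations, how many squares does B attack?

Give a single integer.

Op 1: place BB@(5,2)
Op 2: remove (5,2)
Op 3: place BB@(1,2)
Op 4: remove (1,2)
Op 5: place BB@(1,2)
Op 6: place BR@(5,5)
Op 7: place WR@(4,0)
Op 8: place WR@(0,4)
Per-piece attacks for B:
  BB@(1,2): attacks (2,3) (3,4) (4,5) (2,1) (3,0) (0,3) (0,1)
  BR@(5,5): attacks (5,4) (5,3) (5,2) (5,1) (5,0) (4,5) (3,5) (2,5) (1,5) (0,5)
Union (16 distinct): (0,1) (0,3) (0,5) (1,5) (2,1) (2,3) (2,5) (3,0) (3,4) (3,5) (4,5) (5,0) (5,1) (5,2) (5,3) (5,4)

Answer: 16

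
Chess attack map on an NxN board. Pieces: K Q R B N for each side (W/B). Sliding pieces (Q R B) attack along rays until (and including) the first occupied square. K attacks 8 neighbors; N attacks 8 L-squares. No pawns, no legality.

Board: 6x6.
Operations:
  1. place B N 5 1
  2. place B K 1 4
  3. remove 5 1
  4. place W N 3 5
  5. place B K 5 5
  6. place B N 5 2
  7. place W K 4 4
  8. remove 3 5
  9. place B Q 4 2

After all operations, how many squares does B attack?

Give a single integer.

Op 1: place BN@(5,1)
Op 2: place BK@(1,4)
Op 3: remove (5,1)
Op 4: place WN@(3,5)
Op 5: place BK@(5,5)
Op 6: place BN@(5,2)
Op 7: place WK@(4,4)
Op 8: remove (3,5)
Op 9: place BQ@(4,2)
Per-piece attacks for B:
  BK@(1,4): attacks (1,5) (1,3) (2,4) (0,4) (2,5) (2,3) (0,5) (0,3)
  BQ@(4,2): attacks (4,3) (4,4) (4,1) (4,0) (5,2) (3,2) (2,2) (1,2) (0,2) (5,3) (5,1) (3,3) (2,4) (1,5) (3,1) (2,0) [ray(0,1) blocked at (4,4); ray(1,0) blocked at (5,2)]
  BN@(5,2): attacks (4,4) (3,3) (4,0) (3,1)
  BK@(5,5): attacks (5,4) (4,5) (4,4)
Union (24 distinct): (0,2) (0,3) (0,4) (0,5) (1,2) (1,3) (1,5) (2,0) (2,2) (2,3) (2,4) (2,5) (3,1) (3,2) (3,3) (4,0) (4,1) (4,3) (4,4) (4,5) (5,1) (5,2) (5,3) (5,4)

Answer: 24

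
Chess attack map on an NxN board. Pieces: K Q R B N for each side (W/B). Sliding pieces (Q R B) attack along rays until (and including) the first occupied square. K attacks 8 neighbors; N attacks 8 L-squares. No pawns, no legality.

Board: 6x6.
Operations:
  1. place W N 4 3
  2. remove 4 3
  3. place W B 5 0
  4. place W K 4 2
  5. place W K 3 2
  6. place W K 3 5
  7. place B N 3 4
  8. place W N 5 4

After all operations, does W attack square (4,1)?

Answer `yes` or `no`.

Op 1: place WN@(4,3)
Op 2: remove (4,3)
Op 3: place WB@(5,0)
Op 4: place WK@(4,2)
Op 5: place WK@(3,2)
Op 6: place WK@(3,5)
Op 7: place BN@(3,4)
Op 8: place WN@(5,4)
Per-piece attacks for W:
  WK@(3,2): attacks (3,3) (3,1) (4,2) (2,2) (4,3) (4,1) (2,3) (2,1)
  WK@(3,5): attacks (3,4) (4,5) (2,5) (4,4) (2,4)
  WK@(4,2): attacks (4,3) (4,1) (5,2) (3,2) (5,3) (5,1) (3,3) (3,1)
  WB@(5,0): attacks (4,1) (3,2) [ray(-1,1) blocked at (3,2)]
  WN@(5,4): attacks (3,5) (4,2) (3,3)
W attacks (4,1): yes

Answer: yes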